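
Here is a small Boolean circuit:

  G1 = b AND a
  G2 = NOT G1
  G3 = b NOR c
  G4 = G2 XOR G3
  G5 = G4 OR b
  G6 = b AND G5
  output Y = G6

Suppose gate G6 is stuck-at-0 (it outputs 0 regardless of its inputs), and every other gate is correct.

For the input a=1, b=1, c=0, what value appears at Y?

0

Propagate with G6 forced: G1=1, G2=0, G3=0, G4=0, G5=1, G6=0 [stuck-at-0].
So Y = 0. (Without the fault it would be 1.)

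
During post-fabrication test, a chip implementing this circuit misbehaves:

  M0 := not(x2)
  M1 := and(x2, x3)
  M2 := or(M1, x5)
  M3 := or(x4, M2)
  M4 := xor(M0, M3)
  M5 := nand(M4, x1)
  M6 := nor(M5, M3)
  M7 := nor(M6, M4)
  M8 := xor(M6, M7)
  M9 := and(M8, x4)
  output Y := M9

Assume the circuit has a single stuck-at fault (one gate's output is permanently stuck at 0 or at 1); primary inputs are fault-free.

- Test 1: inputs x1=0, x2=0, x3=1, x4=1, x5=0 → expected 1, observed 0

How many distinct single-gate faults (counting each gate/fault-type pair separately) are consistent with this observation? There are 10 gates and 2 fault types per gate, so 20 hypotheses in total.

6

Fault-free: M0=1, M1=0, M2=0, M3=1, M4=0, M5=1, M6=0, M7=1, M8=1, M9=1 → 1. Observed 0.
  M0: stuck-at-0 ✓; others ✗
  M1: none of the 2 fault types match ✗
  M2: none of the 2 fault types match ✗
  M3: stuck-at-0 ✓; others ✗
  M4: stuck-at-1 ✓; others ✗
  M5: none of the 2 fault types match ✗
  M6: none of the 2 fault types match ✗
  M7: stuck-at-0 ✓; others ✗
  M8: stuck-at-0 ✓; others ✗
  M9: stuck-at-0 ✓; others ✗
Consistent faults: {M0 stuck-at-0, M3 stuck-at-0, M4 stuck-at-1, M7 stuck-at-0, M8 stuck-at-0, M9 stuck-at-0} — 6 in all.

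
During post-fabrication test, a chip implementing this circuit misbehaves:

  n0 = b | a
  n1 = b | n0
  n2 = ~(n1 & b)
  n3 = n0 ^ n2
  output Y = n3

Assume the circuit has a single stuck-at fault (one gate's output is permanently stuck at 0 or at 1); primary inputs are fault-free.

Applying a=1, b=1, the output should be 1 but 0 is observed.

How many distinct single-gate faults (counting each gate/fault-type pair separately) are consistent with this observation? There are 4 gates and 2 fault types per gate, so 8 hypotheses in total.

Fault-free: n0=1, n1=1, n2=0, n3=1 → 1. Observed 0.
  n0 stuck-at-0: output 0 ✓
  n0 stuck-at-1: output 1 ✗
  n1 stuck-at-0: output 0 ✓
  n1 stuck-at-1: output 1 ✗
  n2 stuck-at-0: output 1 ✗
  n2 stuck-at-1: output 0 ✓
  n3 stuck-at-0: output 0 ✓
  n3 stuck-at-1: output 1 ✗
Consistent faults: {n0 stuck-at-0, n1 stuck-at-0, n2 stuck-at-1, n3 stuck-at-0} — 4 in all.

4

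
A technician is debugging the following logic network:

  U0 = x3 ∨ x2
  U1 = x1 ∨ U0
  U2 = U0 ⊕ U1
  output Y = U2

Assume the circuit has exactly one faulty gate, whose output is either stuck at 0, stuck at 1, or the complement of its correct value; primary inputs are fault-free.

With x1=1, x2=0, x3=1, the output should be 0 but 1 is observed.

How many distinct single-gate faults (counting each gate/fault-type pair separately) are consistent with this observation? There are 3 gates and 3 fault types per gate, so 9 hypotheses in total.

Fault-free: U0=1, U1=1, U2=0 → 0. Observed 1.
  U0 stuck-at-0: output 1 ✓
  U0 stuck-at-1: output 0 ✗
  U0 inverted output: output 1 ✓
  U1 stuck-at-0: output 1 ✓
  U1 stuck-at-1: output 0 ✗
  U1 inverted output: output 1 ✓
  U2 stuck-at-0: output 0 ✗
  U2 stuck-at-1: output 1 ✓
  U2 inverted output: output 1 ✓
Consistent faults: {U0 stuck-at-0, U0 inverted output, U1 stuck-at-0, U1 inverted output, U2 stuck-at-1, U2 inverted output} — 6 in all.

6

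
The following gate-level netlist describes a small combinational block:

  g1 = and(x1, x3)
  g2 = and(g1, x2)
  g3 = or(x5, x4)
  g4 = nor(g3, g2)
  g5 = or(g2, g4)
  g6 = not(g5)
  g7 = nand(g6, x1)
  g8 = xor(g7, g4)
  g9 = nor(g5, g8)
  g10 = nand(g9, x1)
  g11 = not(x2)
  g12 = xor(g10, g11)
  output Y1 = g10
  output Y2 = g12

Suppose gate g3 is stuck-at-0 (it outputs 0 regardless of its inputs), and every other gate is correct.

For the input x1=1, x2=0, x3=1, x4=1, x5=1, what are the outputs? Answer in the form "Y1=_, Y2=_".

Propagate with g3 forced: g1=1, g2=0, g3=0 [stuck-at-0], g4=1, g5=1, g6=0, g7=1, g8=0, g9=0, g10=1, g11=1, g12=0.
So the outputs are Y1=1, Y2=0. (Without the fault they would be Y1=0, Y2=1.)

Y1=1, Y2=0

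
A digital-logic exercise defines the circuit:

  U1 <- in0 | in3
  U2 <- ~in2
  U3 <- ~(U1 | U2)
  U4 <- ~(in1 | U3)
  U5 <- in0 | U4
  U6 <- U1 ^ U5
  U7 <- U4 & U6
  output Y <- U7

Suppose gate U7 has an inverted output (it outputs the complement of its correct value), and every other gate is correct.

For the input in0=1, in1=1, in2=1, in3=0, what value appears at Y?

1

Propagate with U7 forced: U1=1, U2=0, U3=0, U4=0, U5=1, U6=0, U7=1 [inverted output].
So Y = 1. (Without the fault it would be 0.)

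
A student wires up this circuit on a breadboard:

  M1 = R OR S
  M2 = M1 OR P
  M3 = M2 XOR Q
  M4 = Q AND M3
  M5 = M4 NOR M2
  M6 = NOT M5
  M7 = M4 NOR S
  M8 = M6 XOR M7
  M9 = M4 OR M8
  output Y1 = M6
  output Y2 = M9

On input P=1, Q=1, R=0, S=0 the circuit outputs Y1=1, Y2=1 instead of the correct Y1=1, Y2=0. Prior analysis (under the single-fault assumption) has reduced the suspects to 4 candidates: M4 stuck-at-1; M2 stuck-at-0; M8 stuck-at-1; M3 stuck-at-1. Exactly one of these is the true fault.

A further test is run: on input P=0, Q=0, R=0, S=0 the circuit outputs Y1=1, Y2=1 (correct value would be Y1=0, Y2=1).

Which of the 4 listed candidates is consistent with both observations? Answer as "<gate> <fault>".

Evaluate each candidate on input P=0, Q=0, R=0, S=0:
  M4 stuck-at-1: M1=0, M2=0, M3=0, M4=1 [stuck-at-1], M5=0, M6=1, M7=0, M8=1, M9=1 → Y1=1, Y2=1 — matches
  M2 stuck-at-0: M1=0, M2=0 [stuck-at-0], M3=0, M4=0, M5=1, M6=0, M7=1, M8=1, M9=1 → Y1=0, Y2=1 — eliminated
  M8 stuck-at-1: M1=0, M2=0, M3=0, M4=0, M5=1, M6=0, M7=1, M8=1 [stuck-at-1], M9=1 → Y1=0, Y2=1 — eliminated
  M3 stuck-at-1: M1=0, M2=0, M3=1 [stuck-at-1], M4=0, M5=1, M6=0, M7=1, M8=1, M9=1 → Y1=0, Y2=1 — eliminated
Only M4 stuck-at-1 reproduces the observed Y1=1, Y2=1.

M4 stuck-at-1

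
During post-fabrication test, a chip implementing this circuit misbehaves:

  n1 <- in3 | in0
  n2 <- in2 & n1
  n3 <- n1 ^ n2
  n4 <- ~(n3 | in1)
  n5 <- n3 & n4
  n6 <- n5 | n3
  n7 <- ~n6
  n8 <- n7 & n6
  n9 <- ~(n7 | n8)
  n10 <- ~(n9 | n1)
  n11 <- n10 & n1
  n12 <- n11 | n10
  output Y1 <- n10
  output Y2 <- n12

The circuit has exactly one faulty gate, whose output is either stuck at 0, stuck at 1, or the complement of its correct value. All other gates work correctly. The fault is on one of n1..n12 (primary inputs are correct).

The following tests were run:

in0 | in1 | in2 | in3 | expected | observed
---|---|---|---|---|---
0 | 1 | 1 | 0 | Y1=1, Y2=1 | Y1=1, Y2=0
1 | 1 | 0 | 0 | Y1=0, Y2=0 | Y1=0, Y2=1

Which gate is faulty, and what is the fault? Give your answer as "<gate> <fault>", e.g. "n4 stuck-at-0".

Fault-free values for test 1 (in0=0, in1=1, in2=1, in3=0): n1=0, n2=0, n3=0, n4=0, n5=0, n6=0, n7=1, n8=0, n9=0, n10=1, n11=0, n12=1, giving Y1=1, Y2=1. Observed Y1=1, Y2=0.
Test 1: faults giving observed Y1=1, Y2=0 are {n12 stuck-at-0, n12 inverted output}.
Test 2 (in0=1, in1=1, in2=0, in3=0): fault-free n1=1, n2=0, n3=1, n4=0, n5=0, n6=1, n7=0, n8=0, n9=1, n10=0, n11=0, n12=0 → Y1=0, Y2=0; observed Y1=0, Y2=1. Eliminates n12 stuck-at-0.
Only n12 inverted output is consistent with every test.

n12 inverted output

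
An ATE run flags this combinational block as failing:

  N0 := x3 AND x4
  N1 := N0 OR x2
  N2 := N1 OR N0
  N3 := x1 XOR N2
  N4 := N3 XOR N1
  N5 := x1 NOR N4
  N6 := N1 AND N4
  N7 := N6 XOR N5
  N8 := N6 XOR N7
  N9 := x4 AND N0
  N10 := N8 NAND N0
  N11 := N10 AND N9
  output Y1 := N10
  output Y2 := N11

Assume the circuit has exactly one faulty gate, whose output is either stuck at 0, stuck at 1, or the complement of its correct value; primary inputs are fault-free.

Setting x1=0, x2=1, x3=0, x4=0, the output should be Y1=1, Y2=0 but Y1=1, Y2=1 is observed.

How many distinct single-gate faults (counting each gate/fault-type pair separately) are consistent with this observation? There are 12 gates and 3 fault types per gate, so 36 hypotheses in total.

Fault-free: N0=0, N1=1, N2=1, N3=1, N4=0, N5=1, N6=0, N7=1, N8=1, N9=0, N10=1, N11=0 → Y1=1, Y2=0. Observed Y1=1, Y2=1.
  N0: none of the 3 fault types match ✗
  N1: none of the 3 fault types match ✗
  N2: none of the 3 fault types match ✗
  N3: none of the 3 fault types match ✗
  N4: none of the 3 fault types match ✗
  N5: none of the 3 fault types match ✗
  N6: none of the 3 fault types match ✗
  N7: none of the 3 fault types match ✗
  N8: none of the 3 fault types match ✗
  N9: stuck-at-1, inverted output ✓; others ✗
  N10: none of the 3 fault types match ✗
  N11: stuck-at-1, inverted output ✓; others ✗
Consistent faults: {N9 stuck-at-1, N9 inverted output, N11 stuck-at-1, N11 inverted output} — 4 in all.

4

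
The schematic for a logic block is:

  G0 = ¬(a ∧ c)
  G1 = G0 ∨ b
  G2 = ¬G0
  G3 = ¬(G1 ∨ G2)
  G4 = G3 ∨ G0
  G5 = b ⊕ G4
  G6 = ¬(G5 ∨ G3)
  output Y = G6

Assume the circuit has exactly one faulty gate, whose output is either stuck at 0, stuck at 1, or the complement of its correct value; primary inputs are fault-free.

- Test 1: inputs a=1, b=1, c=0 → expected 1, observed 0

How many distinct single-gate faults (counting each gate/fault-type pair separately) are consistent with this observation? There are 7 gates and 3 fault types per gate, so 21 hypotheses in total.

Fault-free: G0=1, G1=1, G2=0, G3=0, G4=1, G5=0, G6=1 → 1. Observed 0.
  G0: stuck-at-0, inverted output ✓; others ✗
  G1: stuck-at-0, inverted output ✓; others ✗
  G2: none of the 3 fault types match ✗
  G3: stuck-at-1, inverted output ✓; others ✗
  G4: stuck-at-0, inverted output ✓; others ✗
  G5: stuck-at-1, inverted output ✓; others ✗
  G6: stuck-at-0, inverted output ✓; others ✗
Consistent faults: {G0 stuck-at-0, G0 inverted output, G1 stuck-at-0, G1 inverted output, G3 stuck-at-1, G3 inverted output, G4 stuck-at-0, G4 inverted output, G5 stuck-at-1, G5 inverted output, G6 stuck-at-0, G6 inverted output} — 12 in all.

12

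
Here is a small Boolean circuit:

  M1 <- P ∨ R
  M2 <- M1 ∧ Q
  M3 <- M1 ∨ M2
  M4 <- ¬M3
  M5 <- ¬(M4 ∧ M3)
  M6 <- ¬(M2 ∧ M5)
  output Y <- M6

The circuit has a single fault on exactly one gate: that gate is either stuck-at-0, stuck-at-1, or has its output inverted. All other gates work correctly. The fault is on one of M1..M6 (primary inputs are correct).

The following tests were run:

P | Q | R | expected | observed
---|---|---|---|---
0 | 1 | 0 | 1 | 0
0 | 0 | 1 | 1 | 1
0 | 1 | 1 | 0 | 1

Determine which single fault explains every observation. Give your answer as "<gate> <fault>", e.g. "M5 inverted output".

M1 inverted output

Fault-free values for test 1 (P=0, Q=1, R=0): M1=0, M2=0, M3=0, M4=1, M5=1, M6=1, giving Y=1. Observed 0.
Test 1: faults giving observed 0 are {M1 stuck-at-1, M1 inverted output, M2 stuck-at-1, M2 inverted output, M6 stuck-at-0, M6 inverted output}.
Test 2 (P=0, Q=0, R=1): fault-free M1=1, M2=0, M3=1, M4=0, M5=1, M6=1 → 1; observed 1. Eliminates M2 stuck-at-1, M2 inverted output, M6 stuck-at-0, M6 inverted output.
Test 3 (P=0, Q=1, R=1): fault-free M1=1, M2=1, M3=1, M4=0, M5=1, M6=0 → 0; observed 1. Eliminates M1 stuck-at-1.
Only M1 inverted output is consistent with every test.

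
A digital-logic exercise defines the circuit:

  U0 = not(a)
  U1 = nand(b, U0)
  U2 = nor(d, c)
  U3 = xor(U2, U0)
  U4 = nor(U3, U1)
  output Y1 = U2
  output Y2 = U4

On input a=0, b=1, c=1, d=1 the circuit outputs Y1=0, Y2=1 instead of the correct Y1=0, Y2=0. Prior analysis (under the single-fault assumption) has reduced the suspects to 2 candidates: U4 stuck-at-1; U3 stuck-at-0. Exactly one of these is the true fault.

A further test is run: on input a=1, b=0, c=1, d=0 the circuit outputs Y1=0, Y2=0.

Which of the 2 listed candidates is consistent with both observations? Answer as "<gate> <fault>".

Evaluate each candidate on input a=1, b=0, c=1, d=0:
  U4 stuck-at-1: U0=0, U1=1, U2=0, U3=0, U4=1 [stuck-at-1] → Y1=0, Y2=1 — eliminated
  U3 stuck-at-0: U0=0, U1=1, U2=0, U3=0 [stuck-at-0], U4=0 → Y1=0, Y2=0 — matches
Only U3 stuck-at-0 reproduces the observed Y1=0, Y2=0.

U3 stuck-at-0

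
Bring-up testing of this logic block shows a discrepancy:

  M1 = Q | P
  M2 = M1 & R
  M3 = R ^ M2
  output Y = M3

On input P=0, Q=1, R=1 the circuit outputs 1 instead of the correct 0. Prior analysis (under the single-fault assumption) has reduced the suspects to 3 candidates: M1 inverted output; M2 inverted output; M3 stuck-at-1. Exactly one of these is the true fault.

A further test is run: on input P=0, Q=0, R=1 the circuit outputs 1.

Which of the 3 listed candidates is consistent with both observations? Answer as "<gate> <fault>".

M3 stuck-at-1

Evaluate each candidate on input P=0, Q=0, R=1:
  M1 inverted output: M1=1 [inverted output], M2=1, M3=0 → 0 — eliminated
  M2 inverted output: M1=0, M2=1 [inverted output], M3=0 → 0 — eliminated
  M3 stuck-at-1: M1=0, M2=0, M3=1 [stuck-at-1] → 1 — matches
Only M3 stuck-at-1 reproduces the observed 1.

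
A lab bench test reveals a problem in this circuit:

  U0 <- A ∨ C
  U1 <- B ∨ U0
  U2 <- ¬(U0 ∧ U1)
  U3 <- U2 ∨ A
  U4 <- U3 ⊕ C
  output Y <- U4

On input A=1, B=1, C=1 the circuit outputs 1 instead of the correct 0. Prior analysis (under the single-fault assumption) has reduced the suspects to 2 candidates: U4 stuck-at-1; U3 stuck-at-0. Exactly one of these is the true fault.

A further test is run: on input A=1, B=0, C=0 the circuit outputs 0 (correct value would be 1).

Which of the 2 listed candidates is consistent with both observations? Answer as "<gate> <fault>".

Evaluate each candidate on input A=1, B=0, C=0:
  U4 stuck-at-1: U0=1, U1=1, U2=0, U3=1, U4=1 [stuck-at-1] → 1 — eliminated
  U3 stuck-at-0: U0=1, U1=1, U2=0, U3=0 [stuck-at-0], U4=0 → 0 — matches
Only U3 stuck-at-0 reproduces the observed 0.

U3 stuck-at-0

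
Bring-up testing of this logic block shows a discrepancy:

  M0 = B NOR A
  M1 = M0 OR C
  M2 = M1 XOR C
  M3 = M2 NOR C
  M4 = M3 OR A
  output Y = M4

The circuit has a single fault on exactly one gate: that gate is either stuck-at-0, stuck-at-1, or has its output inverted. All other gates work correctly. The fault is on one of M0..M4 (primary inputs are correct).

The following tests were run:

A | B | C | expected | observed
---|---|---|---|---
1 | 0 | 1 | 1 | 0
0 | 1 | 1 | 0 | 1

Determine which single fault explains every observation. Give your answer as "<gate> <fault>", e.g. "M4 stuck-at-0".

Fault-free values for test 1 (A=1, B=0, C=1): M0=0, M1=1, M2=0, M3=0, M4=1, giving Y=1. Observed 0.
Test 1: faults giving observed 0 are {M4 stuck-at-0, M4 inverted output}.
Test 2 (A=0, B=1, C=1): fault-free M0=0, M1=1, M2=0, M3=0, M4=0 → 0; observed 1. Eliminates M4 stuck-at-0.
Only M4 inverted output is consistent with every test.

M4 inverted output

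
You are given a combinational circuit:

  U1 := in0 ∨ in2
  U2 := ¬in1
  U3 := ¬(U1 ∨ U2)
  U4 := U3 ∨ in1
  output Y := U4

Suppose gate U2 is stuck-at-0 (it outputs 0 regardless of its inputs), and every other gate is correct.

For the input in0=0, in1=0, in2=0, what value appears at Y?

1

Propagate with U2 forced: U1=0, U2=0 [stuck-at-0], U3=1, U4=1.
So Y = 1. (Without the fault it would be 0.)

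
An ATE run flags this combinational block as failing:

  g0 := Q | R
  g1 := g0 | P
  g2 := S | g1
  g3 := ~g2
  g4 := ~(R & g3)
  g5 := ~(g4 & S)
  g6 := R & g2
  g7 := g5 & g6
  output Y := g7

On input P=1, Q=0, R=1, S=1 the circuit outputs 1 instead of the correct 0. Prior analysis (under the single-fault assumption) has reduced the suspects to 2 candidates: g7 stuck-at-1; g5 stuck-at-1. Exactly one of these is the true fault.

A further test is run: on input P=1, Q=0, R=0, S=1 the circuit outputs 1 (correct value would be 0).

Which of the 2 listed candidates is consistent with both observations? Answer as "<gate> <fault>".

Evaluate each candidate on input P=1, Q=0, R=0, S=1:
  g7 stuck-at-1: g0=0, g1=1, g2=1, g3=0, g4=1, g5=0, g6=0, g7=1 [stuck-at-1] → 1 — matches
  g5 stuck-at-1: g0=0, g1=1, g2=1, g3=0, g4=1, g5=1 [stuck-at-1], g6=0, g7=0 → 0 — eliminated
Only g7 stuck-at-1 reproduces the observed 1.

g7 stuck-at-1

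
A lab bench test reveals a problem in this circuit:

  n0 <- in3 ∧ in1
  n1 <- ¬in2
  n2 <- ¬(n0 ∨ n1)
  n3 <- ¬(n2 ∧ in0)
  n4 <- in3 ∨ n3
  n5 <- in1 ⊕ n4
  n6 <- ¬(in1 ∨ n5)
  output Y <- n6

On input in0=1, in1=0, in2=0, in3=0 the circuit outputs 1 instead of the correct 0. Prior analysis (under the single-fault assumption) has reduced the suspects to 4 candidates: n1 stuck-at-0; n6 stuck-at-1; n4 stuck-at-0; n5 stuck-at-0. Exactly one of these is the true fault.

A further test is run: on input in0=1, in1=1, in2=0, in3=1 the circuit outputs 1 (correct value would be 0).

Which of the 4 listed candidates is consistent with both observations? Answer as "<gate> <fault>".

Evaluate each candidate on input in0=1, in1=1, in2=0, in3=1:
  n1 stuck-at-0: n0=1, n1=0 [stuck-at-0], n2=0, n3=1, n4=1, n5=0, n6=0 → 0 — eliminated
  n6 stuck-at-1: n0=1, n1=1, n2=0, n3=1, n4=1, n5=0, n6=1 [stuck-at-1] → 1 — matches
  n4 stuck-at-0: n0=1, n1=1, n2=0, n3=1, n4=0 [stuck-at-0], n5=1, n6=0 → 0 — eliminated
  n5 stuck-at-0: n0=1, n1=1, n2=0, n3=1, n4=1, n5=0 [stuck-at-0], n6=0 → 0 — eliminated
Only n6 stuck-at-1 reproduces the observed 1.

n6 stuck-at-1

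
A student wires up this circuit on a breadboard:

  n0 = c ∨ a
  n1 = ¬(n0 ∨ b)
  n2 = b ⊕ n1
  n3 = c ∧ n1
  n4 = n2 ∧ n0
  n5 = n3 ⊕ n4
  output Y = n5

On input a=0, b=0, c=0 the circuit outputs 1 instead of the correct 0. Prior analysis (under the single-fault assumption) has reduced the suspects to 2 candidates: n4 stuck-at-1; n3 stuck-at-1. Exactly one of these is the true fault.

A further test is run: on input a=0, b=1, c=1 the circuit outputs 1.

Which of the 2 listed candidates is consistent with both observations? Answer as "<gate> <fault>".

Evaluate each candidate on input a=0, b=1, c=1:
  n4 stuck-at-1: n0=1, n1=0, n2=1, n3=0, n4=1 [stuck-at-1], n5=1 → 1 — matches
  n3 stuck-at-1: n0=1, n1=0, n2=1, n3=1 [stuck-at-1], n4=1, n5=0 → 0 — eliminated
Only n4 stuck-at-1 reproduces the observed 1.

n4 stuck-at-1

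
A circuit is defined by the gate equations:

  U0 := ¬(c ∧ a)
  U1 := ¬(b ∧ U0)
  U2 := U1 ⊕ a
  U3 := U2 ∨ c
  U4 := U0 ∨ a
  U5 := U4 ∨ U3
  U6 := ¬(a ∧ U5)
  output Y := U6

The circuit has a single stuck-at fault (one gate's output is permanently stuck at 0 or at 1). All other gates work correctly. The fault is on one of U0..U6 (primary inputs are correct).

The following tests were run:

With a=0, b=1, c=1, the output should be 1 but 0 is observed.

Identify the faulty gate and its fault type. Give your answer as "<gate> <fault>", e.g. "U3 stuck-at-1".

Fault-free values for test 1 (a=0, b=1, c=1): U0=1, U1=0, U2=0, U3=1, U4=1, U5=1, U6=1, giving Y=1. Observed 0.
Test 1: faults giving observed 0 are {U6 stuck-at-0}.
Only U6 stuck-at-0 is consistent with every test.

U6 stuck-at-0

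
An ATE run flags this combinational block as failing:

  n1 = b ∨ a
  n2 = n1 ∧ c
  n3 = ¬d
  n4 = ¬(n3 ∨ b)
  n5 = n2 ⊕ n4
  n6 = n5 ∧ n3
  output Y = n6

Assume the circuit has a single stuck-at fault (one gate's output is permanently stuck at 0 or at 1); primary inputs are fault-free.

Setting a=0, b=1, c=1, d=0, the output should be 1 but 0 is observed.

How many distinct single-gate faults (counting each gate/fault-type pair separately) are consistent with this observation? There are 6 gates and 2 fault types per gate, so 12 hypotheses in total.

Fault-free: n1=1, n2=1, n3=1, n4=0, n5=1, n6=1 → 1. Observed 0.
  n1 stuck-at-0: output 0 ✓
  n1 stuck-at-1: output 1 ✗
  n2 stuck-at-0: output 0 ✓
  n2 stuck-at-1: output 1 ✗
  n3 stuck-at-0: output 0 ✓
  n3 stuck-at-1: output 1 ✗
  n4 stuck-at-0: output 1 ✗
  n4 stuck-at-1: output 0 ✓
  n5 stuck-at-0: output 0 ✓
  n5 stuck-at-1: output 1 ✗
  n6 stuck-at-0: output 0 ✓
  n6 stuck-at-1: output 1 ✗
Consistent faults: {n1 stuck-at-0, n2 stuck-at-0, n3 stuck-at-0, n4 stuck-at-1, n5 stuck-at-0, n6 stuck-at-0} — 6 in all.

6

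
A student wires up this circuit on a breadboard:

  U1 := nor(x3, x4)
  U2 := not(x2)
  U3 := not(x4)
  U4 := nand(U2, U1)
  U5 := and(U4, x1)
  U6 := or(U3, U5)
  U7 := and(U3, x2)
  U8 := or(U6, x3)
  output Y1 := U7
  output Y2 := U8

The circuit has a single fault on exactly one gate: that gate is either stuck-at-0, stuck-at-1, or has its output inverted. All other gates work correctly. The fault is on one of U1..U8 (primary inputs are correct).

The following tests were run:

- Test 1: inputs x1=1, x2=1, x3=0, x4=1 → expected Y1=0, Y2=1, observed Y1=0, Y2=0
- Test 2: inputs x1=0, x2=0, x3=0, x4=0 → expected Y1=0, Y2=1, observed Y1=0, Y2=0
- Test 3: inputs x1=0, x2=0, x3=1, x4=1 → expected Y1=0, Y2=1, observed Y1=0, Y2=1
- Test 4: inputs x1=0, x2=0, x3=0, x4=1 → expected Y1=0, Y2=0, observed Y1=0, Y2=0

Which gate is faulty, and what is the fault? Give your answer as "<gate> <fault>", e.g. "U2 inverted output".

U6 stuck-at-0

Fault-free values for test 1 (x1=1, x2=1, x3=0, x4=1): U1=0, U2=0, U3=0, U4=1, U5=1, U6=1, U7=0, U8=1, giving Y1=0, Y2=1. Observed Y1=0, Y2=0.
Test 1: faults giving observed Y1=0, Y2=0 are {U4 stuck-at-0, U4 inverted output, U5 stuck-at-0, U5 inverted output, U6 stuck-at-0, U6 inverted output, U8 stuck-at-0, U8 inverted output}.
Test 2 (x1=0, x2=0, x3=0, x4=0): fault-free U1=1, U2=1, U3=1, U4=0, U5=0, U6=1, U7=0, U8=1 → Y1=0, Y2=1; observed Y1=0, Y2=0. Eliminates U4 stuck-at-0, U4 inverted output, U5 stuck-at-0, U5 inverted output.
Test 3 (x1=0, x2=0, x3=1, x4=1): fault-free U1=0, U2=1, U3=0, U4=1, U5=0, U6=0, U7=0, U8=1 → Y1=0, Y2=1; observed Y1=0, Y2=1. Eliminates U8 stuck-at-0, U8 inverted output.
Test 4 (x1=0, x2=0, x3=0, x4=1): fault-free U1=0, U2=1, U3=0, U4=1, U5=0, U6=0, U7=0, U8=0 → Y1=0, Y2=0; observed Y1=0, Y2=0. Eliminates U6 inverted output.
Only U6 stuck-at-0 is consistent with every test.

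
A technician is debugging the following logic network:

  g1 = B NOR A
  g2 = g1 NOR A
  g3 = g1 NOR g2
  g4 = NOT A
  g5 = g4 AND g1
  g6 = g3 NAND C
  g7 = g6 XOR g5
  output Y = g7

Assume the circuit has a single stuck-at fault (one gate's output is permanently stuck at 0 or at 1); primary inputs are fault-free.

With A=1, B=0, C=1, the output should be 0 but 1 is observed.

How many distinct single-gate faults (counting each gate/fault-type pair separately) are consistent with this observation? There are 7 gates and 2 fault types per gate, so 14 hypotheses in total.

Fault-free: g1=0, g2=0, g3=1, g4=0, g5=0, g6=0, g7=0 → 0. Observed 1.
  g1 stuck-at-0: output 0 ✗
  g1 stuck-at-1: output 1 ✓
  g2 stuck-at-0: output 0 ✗
  g2 stuck-at-1: output 1 ✓
  g3 stuck-at-0: output 1 ✓
  g3 stuck-at-1: output 0 ✗
  g4 stuck-at-0: output 0 ✗
  g4 stuck-at-1: output 0 ✗
  g5 stuck-at-0: output 0 ✗
  g5 stuck-at-1: output 1 ✓
  g6 stuck-at-0: output 0 ✗
  g6 stuck-at-1: output 1 ✓
  g7 stuck-at-0: output 0 ✗
  g7 stuck-at-1: output 1 ✓
Consistent faults: {g1 stuck-at-1, g2 stuck-at-1, g3 stuck-at-0, g5 stuck-at-1, g6 stuck-at-1, g7 stuck-at-1} — 6 in all.

6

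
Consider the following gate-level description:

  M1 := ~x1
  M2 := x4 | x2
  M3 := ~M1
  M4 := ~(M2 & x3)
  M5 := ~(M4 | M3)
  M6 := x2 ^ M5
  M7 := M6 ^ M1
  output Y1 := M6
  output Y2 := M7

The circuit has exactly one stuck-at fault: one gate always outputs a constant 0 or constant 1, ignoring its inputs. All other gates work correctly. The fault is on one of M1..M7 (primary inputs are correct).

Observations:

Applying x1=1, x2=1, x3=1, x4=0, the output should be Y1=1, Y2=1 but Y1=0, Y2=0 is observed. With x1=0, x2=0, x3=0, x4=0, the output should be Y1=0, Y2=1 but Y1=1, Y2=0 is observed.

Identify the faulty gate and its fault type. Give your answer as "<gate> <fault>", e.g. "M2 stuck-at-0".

Fault-free values for test 1 (x1=1, x2=1, x3=1, x4=0): M1=0, M2=1, M3=1, M4=0, M5=0, M6=1, M7=1, giving Y1=1, Y2=1. Observed Y1=0, Y2=0.
Test 1: faults giving observed Y1=0, Y2=0 are {M3 stuck-at-0, M5 stuck-at-1, M6 stuck-at-0}.
Test 2 (x1=0, x2=0, x3=0, x4=0): fault-free M1=1, M2=0, M3=0, M4=1, M5=0, M6=0, M7=1 → Y1=0, Y2=1; observed Y1=1, Y2=0. Eliminates M3 stuck-at-0, M6 stuck-at-0.
Only M5 stuck-at-1 is consistent with every test.

M5 stuck-at-1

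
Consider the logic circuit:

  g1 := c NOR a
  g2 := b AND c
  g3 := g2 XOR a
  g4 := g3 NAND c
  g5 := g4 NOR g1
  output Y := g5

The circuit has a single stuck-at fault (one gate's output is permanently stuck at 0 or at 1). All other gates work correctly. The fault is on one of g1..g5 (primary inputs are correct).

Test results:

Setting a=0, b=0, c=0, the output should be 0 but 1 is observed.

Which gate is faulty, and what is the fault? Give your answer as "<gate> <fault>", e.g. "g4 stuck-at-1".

g5 stuck-at-1

Fault-free values for test 1 (a=0, b=0, c=0): g1=1, g2=0, g3=0, g4=1, g5=0, giving Y=0. Observed 1.
Test 1: faults giving observed 1 are {g5 stuck-at-1}.
Only g5 stuck-at-1 is consistent with every test.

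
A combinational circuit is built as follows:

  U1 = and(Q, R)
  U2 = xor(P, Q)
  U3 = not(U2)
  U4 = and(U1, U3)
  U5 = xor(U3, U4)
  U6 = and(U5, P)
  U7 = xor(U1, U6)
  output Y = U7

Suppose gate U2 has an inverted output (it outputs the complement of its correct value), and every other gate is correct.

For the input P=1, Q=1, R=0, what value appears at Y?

0

Propagate with U2 forced: U1=0, U2=1 [inverted output], U3=0, U4=0, U5=0, U6=0, U7=0.
So Y = 0. (Without the fault it would be 1.)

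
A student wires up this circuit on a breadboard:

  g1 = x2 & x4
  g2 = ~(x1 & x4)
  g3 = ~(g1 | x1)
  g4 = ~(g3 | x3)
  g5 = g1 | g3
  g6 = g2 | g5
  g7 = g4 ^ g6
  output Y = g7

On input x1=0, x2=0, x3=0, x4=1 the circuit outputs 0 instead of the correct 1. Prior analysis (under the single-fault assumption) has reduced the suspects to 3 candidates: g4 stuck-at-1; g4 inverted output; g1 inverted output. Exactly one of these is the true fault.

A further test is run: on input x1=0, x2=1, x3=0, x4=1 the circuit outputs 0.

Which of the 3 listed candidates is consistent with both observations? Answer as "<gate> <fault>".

Evaluate each candidate on input x1=0, x2=1, x3=0, x4=1:
  g4 stuck-at-1: g1=1, g2=1, g3=0, g4=1 [stuck-at-1], g5=1, g6=1, g7=0 → 0 — matches
  g4 inverted output: g1=1, g2=1, g3=0, g4=0 [inverted output], g5=1, g6=1, g7=1 → 1 — eliminated
  g1 inverted output: g1=0 [inverted output], g2=1, g3=1, g4=0, g5=1, g6=1, g7=1 → 1 — eliminated
Only g4 stuck-at-1 reproduces the observed 0.

g4 stuck-at-1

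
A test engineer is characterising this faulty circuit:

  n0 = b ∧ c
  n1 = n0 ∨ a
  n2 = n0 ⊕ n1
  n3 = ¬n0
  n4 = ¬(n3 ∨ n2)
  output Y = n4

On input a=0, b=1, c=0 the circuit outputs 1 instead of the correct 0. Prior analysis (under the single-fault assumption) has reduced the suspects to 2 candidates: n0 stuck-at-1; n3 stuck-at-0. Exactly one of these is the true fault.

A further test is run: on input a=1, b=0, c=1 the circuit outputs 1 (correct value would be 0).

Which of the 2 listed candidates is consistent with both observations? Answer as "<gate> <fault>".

Evaluate each candidate on input a=1, b=0, c=1:
  n0 stuck-at-1: n0=1 [stuck-at-1], n1=1, n2=0, n3=0, n4=1 → 1 — matches
  n3 stuck-at-0: n0=0, n1=1, n2=1, n3=0 [stuck-at-0], n4=0 → 0 — eliminated
Only n0 stuck-at-1 reproduces the observed 1.

n0 stuck-at-1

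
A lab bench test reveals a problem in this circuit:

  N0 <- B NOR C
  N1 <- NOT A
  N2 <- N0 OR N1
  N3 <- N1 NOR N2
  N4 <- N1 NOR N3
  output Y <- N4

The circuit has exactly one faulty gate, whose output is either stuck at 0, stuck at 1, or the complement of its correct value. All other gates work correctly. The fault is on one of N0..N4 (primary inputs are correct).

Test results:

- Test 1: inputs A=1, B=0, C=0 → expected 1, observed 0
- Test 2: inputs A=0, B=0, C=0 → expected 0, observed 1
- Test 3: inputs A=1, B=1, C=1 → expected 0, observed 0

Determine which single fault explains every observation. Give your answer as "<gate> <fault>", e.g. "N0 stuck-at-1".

Fault-free values for test 1 (A=1, B=0, C=0): N0=1, N1=0, N2=1, N3=0, N4=1, giving Y=1. Observed 0.
Test 1: faults giving observed 0 are {N0 stuck-at-0, N0 inverted output, N1 stuck-at-1, N1 inverted output, N2 stuck-at-0, N2 inverted output, N3 stuck-at-1, N3 inverted output, N4 stuck-at-0, N4 inverted output}.
Test 2 (A=0, B=0, C=0): fault-free N0=1, N1=1, N2=1, N3=0, N4=0 → 0; observed 1. Eliminates N0 stuck-at-0, N0 inverted output, N1 stuck-at-1, N2 stuck-at-0, N2 inverted output, N3 stuck-at-1, N3 inverted output, N4 stuck-at-0.
Test 3 (A=1, B=1, C=1): fault-free N0=0, N1=0, N2=0, N3=1, N4=0 → 0; observed 0. Eliminates N4 inverted output.
Only N1 inverted output is consistent with every test.

N1 inverted output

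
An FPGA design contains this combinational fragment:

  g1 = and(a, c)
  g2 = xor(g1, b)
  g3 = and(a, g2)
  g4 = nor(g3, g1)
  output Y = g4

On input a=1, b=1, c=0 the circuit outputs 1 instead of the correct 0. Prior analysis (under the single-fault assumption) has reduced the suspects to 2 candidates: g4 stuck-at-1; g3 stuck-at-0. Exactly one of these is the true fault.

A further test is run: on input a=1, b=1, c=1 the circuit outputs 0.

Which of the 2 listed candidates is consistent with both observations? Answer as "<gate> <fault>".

Evaluate each candidate on input a=1, b=1, c=1:
  g4 stuck-at-1: g1=1, g2=0, g3=0, g4=1 [stuck-at-1] → 1 — eliminated
  g3 stuck-at-0: g1=1, g2=0, g3=0 [stuck-at-0], g4=0 → 0 — matches
Only g3 stuck-at-0 reproduces the observed 0.

g3 stuck-at-0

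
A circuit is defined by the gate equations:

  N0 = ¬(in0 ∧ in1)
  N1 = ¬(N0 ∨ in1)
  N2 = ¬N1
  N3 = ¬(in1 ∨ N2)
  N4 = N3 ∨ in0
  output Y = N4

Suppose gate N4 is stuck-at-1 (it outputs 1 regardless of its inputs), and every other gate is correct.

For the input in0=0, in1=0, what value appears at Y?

1

Propagate with N4 forced: N0=1, N1=0, N2=1, N3=0, N4=1 [stuck-at-1].
So Y = 1. (Without the fault it would be 0.)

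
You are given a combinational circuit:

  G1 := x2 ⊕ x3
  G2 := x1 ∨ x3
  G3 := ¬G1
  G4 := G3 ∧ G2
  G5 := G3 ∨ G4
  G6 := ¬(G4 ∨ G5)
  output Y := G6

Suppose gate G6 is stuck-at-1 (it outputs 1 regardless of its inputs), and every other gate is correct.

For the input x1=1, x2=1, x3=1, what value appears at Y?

1

Propagate with G6 forced: G1=0, G2=1, G3=1, G4=1, G5=1, G6=1 [stuck-at-1].
So Y = 1. (Without the fault it would be 0.)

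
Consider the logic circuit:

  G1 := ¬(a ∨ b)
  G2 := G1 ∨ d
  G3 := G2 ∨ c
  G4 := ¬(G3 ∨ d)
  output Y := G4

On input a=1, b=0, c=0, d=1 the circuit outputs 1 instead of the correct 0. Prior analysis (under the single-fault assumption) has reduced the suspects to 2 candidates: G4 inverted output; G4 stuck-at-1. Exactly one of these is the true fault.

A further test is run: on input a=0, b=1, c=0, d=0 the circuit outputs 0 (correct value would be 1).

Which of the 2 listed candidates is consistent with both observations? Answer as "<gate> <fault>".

Evaluate each candidate on input a=0, b=1, c=0, d=0:
  G4 inverted output: G1=0, G2=0, G3=0, G4=0 [inverted output] → 0 — matches
  G4 stuck-at-1: G1=0, G2=0, G3=0, G4=1 [stuck-at-1] → 1 — eliminated
Only G4 inverted output reproduces the observed 0.

G4 inverted output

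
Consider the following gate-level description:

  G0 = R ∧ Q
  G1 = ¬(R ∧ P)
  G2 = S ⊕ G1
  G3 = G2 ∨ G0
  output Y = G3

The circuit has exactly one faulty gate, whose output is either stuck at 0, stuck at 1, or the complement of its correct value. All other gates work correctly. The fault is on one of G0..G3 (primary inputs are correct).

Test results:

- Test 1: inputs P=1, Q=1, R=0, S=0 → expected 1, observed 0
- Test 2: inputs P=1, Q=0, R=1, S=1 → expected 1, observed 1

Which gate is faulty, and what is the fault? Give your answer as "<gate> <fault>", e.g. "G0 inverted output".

G1 stuck-at-0

Fault-free values for test 1 (P=1, Q=1, R=0, S=0): G0=0, G1=1, G2=1, G3=1, giving Y=1. Observed 0.
Test 1: faults giving observed 0 are {G1 stuck-at-0, G1 inverted output, G2 stuck-at-0, G2 inverted output, G3 stuck-at-0, G3 inverted output}.
Test 2 (P=1, Q=0, R=1, S=1): fault-free G0=0, G1=0, G2=1, G3=1 → 1; observed 1. Eliminates G1 inverted output, G2 stuck-at-0, G2 inverted output, G3 stuck-at-0, G3 inverted output.
Only G1 stuck-at-0 is consistent with every test.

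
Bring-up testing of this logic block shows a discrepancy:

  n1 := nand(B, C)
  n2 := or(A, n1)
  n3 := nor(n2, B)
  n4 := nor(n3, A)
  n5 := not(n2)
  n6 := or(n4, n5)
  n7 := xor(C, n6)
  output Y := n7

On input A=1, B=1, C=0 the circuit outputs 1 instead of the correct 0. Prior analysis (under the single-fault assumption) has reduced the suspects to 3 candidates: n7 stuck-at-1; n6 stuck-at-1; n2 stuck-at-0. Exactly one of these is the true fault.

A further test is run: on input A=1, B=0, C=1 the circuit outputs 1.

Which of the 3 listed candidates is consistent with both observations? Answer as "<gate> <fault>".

n7 stuck-at-1

Evaluate each candidate on input A=1, B=0, C=1:
  n7 stuck-at-1: n1=1, n2=1, n3=0, n4=0, n5=0, n6=0, n7=1 [stuck-at-1] → 1 — matches
  n6 stuck-at-1: n1=1, n2=1, n3=0, n4=0, n5=0, n6=1 [stuck-at-1], n7=0 → 0 — eliminated
  n2 stuck-at-0: n1=1, n2=0 [stuck-at-0], n3=1, n4=0, n5=1, n6=1, n7=0 → 0 — eliminated
Only n7 stuck-at-1 reproduces the observed 1.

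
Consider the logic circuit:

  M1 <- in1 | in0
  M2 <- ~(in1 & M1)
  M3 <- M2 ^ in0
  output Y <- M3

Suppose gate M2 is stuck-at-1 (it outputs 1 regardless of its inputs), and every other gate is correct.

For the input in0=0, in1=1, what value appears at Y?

Propagate with M2 forced: M1=1, M2=1 [stuck-at-1], M3=1.
So Y = 1. (Without the fault it would be 0.)

1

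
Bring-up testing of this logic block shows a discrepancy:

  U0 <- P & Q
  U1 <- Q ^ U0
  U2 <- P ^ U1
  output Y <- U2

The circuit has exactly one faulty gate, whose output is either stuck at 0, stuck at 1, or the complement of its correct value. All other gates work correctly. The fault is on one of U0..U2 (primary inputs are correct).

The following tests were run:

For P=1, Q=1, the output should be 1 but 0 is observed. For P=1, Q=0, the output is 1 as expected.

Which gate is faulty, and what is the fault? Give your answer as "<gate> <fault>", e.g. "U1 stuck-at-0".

U0 stuck-at-0

Fault-free values for test 1 (P=1, Q=1): U0=1, U1=0, U2=1, giving Y=1. Observed 0.
Test 1: faults giving observed 0 are {U0 stuck-at-0, U0 inverted output, U1 stuck-at-1, U1 inverted output, U2 stuck-at-0, U2 inverted output}.
Test 2 (P=1, Q=0): fault-free U0=0, U1=0, U2=1 → 1; observed 1. Eliminates U0 inverted output, U1 stuck-at-1, U1 inverted output, U2 stuck-at-0, U2 inverted output.
Only U0 stuck-at-0 is consistent with every test.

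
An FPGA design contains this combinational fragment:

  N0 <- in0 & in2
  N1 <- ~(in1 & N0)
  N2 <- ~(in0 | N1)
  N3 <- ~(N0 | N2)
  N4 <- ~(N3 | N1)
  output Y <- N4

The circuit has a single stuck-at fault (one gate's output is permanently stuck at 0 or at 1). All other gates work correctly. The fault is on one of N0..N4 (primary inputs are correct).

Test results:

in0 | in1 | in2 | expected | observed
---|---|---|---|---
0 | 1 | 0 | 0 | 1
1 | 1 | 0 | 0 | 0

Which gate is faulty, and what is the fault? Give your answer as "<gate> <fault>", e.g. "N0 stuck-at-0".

Fault-free values for test 1 (in0=0, in1=1, in2=0): N0=0, N1=1, N2=0, N3=1, N4=0, giving Y=0. Observed 1.
Test 1: faults giving observed 1 are {N0 stuck-at-1, N1 stuck-at-0, N4 stuck-at-1}.
Test 2 (in0=1, in1=1, in2=0): fault-free N0=0, N1=1, N2=0, N3=1, N4=0 → 0; observed 0. Eliminates N0 stuck-at-1, N4 stuck-at-1.
Only N1 stuck-at-0 is consistent with every test.

N1 stuck-at-0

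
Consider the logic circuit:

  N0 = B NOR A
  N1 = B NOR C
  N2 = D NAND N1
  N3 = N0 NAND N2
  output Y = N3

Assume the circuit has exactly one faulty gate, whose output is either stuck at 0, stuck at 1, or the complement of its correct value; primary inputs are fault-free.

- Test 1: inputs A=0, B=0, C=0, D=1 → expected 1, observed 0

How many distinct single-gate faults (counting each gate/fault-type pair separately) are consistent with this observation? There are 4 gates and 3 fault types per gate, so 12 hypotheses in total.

Fault-free: N0=1, N1=1, N2=0, N3=1 → 1. Observed 0.
  N0 stuck-at-0: output 1 ✗
  N0 stuck-at-1: output 1 ✗
  N0 inverted output: output 1 ✗
  N1 stuck-at-0: output 0 ✓
  N1 stuck-at-1: output 1 ✗
  N1 inverted output: output 0 ✓
  N2 stuck-at-0: output 1 ✗
  N2 stuck-at-1: output 0 ✓
  N2 inverted output: output 0 ✓
  N3 stuck-at-0: output 0 ✓
  N3 stuck-at-1: output 1 ✗
  N3 inverted output: output 0 ✓
Consistent faults: {N1 stuck-at-0, N1 inverted output, N2 stuck-at-1, N2 inverted output, N3 stuck-at-0, N3 inverted output} — 6 in all.

6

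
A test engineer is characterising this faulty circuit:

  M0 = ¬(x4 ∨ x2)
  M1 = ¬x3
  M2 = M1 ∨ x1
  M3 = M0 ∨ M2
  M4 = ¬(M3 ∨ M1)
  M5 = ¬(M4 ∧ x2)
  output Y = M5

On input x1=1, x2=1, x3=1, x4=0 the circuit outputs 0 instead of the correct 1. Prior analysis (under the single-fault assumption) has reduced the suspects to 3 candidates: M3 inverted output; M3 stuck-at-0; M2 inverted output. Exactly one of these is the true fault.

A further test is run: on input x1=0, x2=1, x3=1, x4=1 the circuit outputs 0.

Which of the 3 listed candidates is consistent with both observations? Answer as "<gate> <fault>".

M3 stuck-at-0

Evaluate each candidate on input x1=0, x2=1, x3=1, x4=1:
  M3 inverted output: M0=0, M1=0, M2=0, M3=1 [inverted output], M4=0, M5=1 → 1 — eliminated
  M3 stuck-at-0: M0=0, M1=0, M2=0, M3=0 [stuck-at-0], M4=1, M5=0 → 0 — matches
  M2 inverted output: M0=0, M1=0, M2=1 [inverted output], M3=1, M4=0, M5=1 → 1 — eliminated
Only M3 stuck-at-0 reproduces the observed 0.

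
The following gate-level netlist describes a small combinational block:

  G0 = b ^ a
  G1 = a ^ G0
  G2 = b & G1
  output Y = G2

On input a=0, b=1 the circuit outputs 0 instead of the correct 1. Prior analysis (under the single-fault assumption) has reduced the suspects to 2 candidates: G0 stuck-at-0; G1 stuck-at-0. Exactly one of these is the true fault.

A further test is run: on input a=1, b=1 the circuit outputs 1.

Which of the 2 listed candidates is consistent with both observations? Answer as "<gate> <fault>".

G0 stuck-at-0

Evaluate each candidate on input a=1, b=1:
  G0 stuck-at-0: G0=0 [stuck-at-0], G1=1, G2=1 → 1 — matches
  G1 stuck-at-0: G0=0, G1=0 [stuck-at-0], G2=0 → 0 — eliminated
Only G0 stuck-at-0 reproduces the observed 1.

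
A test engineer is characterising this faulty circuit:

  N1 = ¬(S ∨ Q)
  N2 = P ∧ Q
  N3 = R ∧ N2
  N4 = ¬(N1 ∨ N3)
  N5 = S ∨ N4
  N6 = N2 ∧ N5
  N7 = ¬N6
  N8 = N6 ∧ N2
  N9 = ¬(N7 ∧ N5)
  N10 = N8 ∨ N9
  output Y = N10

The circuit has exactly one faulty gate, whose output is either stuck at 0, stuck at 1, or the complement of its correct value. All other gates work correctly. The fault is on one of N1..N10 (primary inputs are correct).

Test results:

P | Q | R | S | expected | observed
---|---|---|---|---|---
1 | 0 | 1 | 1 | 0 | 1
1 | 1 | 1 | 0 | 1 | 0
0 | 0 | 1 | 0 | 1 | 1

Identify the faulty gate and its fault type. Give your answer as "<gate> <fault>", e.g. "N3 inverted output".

Fault-free values for test 1 (P=1, Q=0, R=1, S=1): N1=0, N2=0, N3=0, N4=1, N5=1, N6=0, N7=1, N8=0, N9=0, N10=0, giving Y=0. Observed 1.
Test 1: faults giving observed 1 are {N2 stuck-at-1, N2 inverted output, N5 stuck-at-0, N5 inverted output, N6 stuck-at-1, N6 inverted output, N7 stuck-at-0, N7 inverted output, N8 stuck-at-1, N8 inverted output, N9 stuck-at-1, N9 inverted output, N10 stuck-at-1, N10 inverted output}.
Test 2 (P=1, Q=1, R=1, S=0): fault-free N1=0, N2=1, N3=1, N4=0, N5=0, N6=0, N7=1, N8=0, N9=1, N10=1 → 1; observed 0. Eliminates N2 stuck-at-1, N5 stuck-at-0, N5 inverted output, N6 stuck-at-1, N6 inverted output, N7 stuck-at-0, N7 inverted output, N8 stuck-at-1, N8 inverted output, N9 stuck-at-1, N10 stuck-at-1.
Test 3 (P=0, Q=0, R=1, S=0): fault-free N1=1, N2=0, N3=0, N4=0, N5=0, N6=0, N7=1, N8=0, N9=1, N10=1 → 1; observed 1. Eliminates N9 inverted output, N10 inverted output.
Only N2 inverted output is consistent with every test.

N2 inverted output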